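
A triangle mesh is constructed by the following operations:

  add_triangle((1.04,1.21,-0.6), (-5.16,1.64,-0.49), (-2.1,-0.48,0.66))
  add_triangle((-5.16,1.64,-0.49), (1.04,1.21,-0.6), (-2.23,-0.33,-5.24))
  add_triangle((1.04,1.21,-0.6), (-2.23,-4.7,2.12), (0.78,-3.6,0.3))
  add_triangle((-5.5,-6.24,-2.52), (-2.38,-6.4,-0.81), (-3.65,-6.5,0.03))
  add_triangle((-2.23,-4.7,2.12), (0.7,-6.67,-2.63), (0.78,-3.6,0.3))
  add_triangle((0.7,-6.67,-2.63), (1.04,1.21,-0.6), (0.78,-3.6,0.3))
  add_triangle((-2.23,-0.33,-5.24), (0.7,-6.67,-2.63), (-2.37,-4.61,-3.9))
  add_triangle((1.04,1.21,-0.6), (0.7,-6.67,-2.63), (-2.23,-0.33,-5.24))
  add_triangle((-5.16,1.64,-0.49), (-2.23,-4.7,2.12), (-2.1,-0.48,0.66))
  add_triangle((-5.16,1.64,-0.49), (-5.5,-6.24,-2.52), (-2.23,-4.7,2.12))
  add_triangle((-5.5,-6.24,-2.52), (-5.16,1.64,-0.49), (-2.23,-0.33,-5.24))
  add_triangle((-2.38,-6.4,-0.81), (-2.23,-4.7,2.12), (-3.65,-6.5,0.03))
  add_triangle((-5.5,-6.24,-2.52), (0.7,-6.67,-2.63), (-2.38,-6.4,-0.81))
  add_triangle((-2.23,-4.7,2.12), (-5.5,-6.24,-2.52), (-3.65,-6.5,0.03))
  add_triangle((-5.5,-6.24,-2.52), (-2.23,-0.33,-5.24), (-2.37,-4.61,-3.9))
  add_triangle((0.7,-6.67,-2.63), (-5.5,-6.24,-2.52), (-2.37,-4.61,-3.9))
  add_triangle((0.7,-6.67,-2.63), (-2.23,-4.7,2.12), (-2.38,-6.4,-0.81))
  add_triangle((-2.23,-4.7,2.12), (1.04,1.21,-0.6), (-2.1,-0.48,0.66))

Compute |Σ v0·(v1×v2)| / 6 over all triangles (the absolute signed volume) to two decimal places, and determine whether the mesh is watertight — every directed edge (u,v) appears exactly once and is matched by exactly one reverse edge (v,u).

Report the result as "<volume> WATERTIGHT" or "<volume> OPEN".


157.05 WATERTIGHT

Per-triangle v0·(v1×v2)/6:
  t1: +0.4491
  t2: +7.2860
  t3: +0.3775
  t4: +5.1670
  t5: +6.9819
  t6: +2.7123
  t7: +10.9689
  t8: +9.3407
  t9: +1.6966
  t10: +25.3110
  t11: +32.7580
  t12: +3.1315
  t13: +11.9263
  t14: +3.4073
  t15: +13.1037
  t16: +14.0583
  t17: +8.2914
  t18: +0.0823
Σ = +157.0498 → |volume| = 157.05

Directed edges: 54 total, each appears once with its reverse present → watertight.


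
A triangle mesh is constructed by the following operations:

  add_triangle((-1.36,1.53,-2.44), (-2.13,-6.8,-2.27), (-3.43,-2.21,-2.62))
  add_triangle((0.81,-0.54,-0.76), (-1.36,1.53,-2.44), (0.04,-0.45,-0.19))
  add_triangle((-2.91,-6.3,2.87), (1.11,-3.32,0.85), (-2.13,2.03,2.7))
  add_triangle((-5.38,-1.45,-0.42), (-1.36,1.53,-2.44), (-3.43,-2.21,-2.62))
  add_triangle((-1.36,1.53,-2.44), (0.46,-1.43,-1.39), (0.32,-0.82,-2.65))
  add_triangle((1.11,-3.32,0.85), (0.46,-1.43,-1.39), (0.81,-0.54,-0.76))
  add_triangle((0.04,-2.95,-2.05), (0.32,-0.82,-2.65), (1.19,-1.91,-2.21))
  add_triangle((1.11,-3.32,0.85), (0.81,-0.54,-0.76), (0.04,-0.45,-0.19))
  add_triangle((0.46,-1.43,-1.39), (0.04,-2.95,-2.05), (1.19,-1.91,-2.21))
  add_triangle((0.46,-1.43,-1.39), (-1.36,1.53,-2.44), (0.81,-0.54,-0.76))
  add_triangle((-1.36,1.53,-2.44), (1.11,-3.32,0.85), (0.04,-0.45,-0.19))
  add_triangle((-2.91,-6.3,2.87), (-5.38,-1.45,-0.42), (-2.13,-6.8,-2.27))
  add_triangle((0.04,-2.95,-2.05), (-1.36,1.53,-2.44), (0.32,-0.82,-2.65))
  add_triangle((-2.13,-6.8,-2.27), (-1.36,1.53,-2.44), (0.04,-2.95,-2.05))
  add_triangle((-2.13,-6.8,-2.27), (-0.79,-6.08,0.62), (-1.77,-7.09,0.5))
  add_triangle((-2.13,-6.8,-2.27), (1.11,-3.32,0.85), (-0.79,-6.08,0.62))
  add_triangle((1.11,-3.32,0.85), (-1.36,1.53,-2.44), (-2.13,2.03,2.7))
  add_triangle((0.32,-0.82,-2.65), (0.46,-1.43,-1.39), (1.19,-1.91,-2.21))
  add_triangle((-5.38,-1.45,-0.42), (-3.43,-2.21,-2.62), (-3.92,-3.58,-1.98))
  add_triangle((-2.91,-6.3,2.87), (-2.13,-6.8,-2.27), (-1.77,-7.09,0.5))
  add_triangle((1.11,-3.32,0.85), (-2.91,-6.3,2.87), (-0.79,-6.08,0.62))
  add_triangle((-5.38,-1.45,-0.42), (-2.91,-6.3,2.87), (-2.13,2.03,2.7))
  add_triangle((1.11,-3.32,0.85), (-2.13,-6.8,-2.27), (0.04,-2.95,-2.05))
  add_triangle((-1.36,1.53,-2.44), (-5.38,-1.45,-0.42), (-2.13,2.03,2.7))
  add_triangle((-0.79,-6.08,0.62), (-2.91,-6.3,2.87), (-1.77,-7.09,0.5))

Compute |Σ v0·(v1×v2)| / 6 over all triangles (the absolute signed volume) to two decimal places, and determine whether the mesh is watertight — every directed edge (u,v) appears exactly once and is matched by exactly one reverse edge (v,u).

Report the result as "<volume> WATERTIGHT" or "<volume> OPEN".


Per-triangle v0·(v1×v2)/6:
  t1: +5.2320
  t2: -0.2252
  t3: +7.9275
  t4: +6.6904
  t5: -0.4359
  t6: +0.6207
  t7: +1.0565
  t8: -0.1612
  t9: -0.0356
  t10: +0.6442
  t11: -0.0181
  t12: +27.6947
  t13: +1.9017
  t14: +5.4444
  t15: +2.2671
  t16: +3.9827
  t17: -3.1565
  t18: -0.2495
  t19: +3.3928
  t20: +5.5841
  t21: +4.5632
  t22: +21.4078
  t23: +4.7351
  t24: +10.3238
  t25: +2.3885
Σ = +111.5753 → |volume| = 111.58

Directed edges: 75 total; 7 unmatched, e.g. (-2.13,-6.8,-2.27)→(-3.43,-2.21,-2.62) → open.

111.58 OPEN


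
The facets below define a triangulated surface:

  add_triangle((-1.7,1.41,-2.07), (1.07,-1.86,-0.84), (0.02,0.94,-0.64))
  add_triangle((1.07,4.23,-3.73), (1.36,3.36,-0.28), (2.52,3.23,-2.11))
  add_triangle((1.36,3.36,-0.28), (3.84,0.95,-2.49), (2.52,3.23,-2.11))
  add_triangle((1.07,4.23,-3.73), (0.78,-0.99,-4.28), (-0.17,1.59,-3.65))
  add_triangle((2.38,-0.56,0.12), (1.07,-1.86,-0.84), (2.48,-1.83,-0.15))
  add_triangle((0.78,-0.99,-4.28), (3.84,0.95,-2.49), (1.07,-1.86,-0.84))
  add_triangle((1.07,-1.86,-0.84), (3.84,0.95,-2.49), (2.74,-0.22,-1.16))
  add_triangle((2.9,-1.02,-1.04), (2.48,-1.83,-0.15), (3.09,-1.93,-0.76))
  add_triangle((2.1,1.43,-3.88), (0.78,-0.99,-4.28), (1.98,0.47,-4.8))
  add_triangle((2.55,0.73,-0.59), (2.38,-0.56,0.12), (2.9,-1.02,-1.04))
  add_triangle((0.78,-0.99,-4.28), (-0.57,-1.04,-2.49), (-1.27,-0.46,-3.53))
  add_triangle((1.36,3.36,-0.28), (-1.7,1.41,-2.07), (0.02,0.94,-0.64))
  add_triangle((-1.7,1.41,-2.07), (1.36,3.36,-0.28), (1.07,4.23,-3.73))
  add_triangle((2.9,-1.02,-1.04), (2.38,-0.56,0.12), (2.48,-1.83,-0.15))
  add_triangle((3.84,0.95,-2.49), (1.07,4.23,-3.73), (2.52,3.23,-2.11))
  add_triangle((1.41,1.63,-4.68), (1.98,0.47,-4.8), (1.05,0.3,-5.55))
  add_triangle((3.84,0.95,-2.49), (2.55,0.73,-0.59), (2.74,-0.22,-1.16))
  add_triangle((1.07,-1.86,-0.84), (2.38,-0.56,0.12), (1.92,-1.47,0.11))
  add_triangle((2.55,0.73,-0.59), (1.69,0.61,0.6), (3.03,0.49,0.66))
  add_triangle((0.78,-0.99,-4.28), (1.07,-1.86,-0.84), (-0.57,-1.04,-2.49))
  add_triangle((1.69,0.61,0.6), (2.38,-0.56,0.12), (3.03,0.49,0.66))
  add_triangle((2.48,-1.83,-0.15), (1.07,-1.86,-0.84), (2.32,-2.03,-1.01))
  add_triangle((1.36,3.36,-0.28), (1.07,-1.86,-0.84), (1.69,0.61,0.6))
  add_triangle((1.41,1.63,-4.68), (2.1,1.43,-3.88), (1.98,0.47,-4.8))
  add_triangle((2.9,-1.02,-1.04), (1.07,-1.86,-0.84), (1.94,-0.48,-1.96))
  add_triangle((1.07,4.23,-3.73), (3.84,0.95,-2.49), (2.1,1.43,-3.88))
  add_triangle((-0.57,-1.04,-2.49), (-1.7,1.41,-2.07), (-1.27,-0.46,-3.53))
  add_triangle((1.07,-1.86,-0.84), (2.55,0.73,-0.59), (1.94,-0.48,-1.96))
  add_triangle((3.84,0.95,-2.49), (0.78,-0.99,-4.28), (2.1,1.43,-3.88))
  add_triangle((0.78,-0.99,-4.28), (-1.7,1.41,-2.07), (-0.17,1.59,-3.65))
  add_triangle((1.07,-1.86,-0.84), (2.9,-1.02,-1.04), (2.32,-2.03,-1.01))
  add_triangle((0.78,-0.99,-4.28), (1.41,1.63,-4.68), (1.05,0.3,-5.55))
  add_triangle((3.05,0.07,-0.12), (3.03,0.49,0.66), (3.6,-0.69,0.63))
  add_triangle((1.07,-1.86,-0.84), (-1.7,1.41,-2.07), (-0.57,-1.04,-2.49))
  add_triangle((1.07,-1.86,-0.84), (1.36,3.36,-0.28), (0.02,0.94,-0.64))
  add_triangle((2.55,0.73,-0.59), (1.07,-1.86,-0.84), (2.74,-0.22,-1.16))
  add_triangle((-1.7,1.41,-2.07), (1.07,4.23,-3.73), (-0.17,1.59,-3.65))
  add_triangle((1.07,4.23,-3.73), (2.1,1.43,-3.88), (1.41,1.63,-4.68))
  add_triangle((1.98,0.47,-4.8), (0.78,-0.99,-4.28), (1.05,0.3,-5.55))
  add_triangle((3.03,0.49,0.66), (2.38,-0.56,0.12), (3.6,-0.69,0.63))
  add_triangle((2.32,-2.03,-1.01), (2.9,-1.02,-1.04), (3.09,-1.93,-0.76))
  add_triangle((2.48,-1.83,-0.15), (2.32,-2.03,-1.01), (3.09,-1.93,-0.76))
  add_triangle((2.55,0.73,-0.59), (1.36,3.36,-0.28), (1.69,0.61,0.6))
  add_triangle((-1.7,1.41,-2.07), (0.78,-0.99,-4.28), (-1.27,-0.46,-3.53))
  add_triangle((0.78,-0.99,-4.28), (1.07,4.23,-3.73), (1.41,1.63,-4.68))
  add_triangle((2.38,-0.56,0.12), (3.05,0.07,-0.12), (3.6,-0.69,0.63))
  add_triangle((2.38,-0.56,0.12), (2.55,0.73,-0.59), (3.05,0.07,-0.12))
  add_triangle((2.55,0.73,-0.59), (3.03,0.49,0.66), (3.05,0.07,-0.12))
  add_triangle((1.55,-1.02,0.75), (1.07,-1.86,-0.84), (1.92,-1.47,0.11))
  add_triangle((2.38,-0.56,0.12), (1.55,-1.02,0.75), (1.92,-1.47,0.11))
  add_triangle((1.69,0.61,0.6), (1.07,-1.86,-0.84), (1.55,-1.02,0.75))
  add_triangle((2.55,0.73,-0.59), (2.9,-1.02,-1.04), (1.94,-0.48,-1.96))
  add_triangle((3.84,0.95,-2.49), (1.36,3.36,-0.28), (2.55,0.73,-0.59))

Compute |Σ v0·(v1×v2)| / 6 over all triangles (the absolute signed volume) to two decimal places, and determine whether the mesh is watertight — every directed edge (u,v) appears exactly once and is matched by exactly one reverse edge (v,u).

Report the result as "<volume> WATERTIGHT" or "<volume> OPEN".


51.22 OPEN

Per-triangle v0·(v1×v2)/6:
  t1: -0.7639
  t2: +2.9555
  t3: +1.9250
  t4: +3.7117
  t5: -0.2665
  t6: +5.0216
  t7: +0.9226
  t8: +0.1402
  t9: -0.2648
  t10: +0.7220
  t11: +0.8937
  t12: -0.3201
  t13: +3.5927
  t14: +0.5497
  t15: +3.8571
  t16: +1.2632
  t17: +0.6503
  t18: +0.3695
  t19: +0.2320
  t20: +1.5200
  t21: +0.0429
  t22: +0.2829
  t23: -1.4685
  t24: +0.9055
  t25: +0.9512
  t26: +4.6217
  t27: +0.0801
  t28: -1.1306
  t29: +4.1058
  t30: +2.4817
  t31: +0.1401
  t32: -0.5548
  t33: +0.4710
  t34: -0.4236
  t35: -0.7742
  t36: +0.2314
  t37: +2.9259
  t38: +2.1317
  t39: +1.2052
  t40: -0.1824
  t41: +0.2768
  t42: +0.2012
  t43: +1.2493
  t44: +2.0496
  t45: +1.2688
  t46: +0.1572
  t47: +0.0801
  t48: +0.3706
  t49: +0.1721
  t50: +0.2679
  t51: -0.6691
  t52: +1.0259
  t53: +2.0198
Σ = +51.2248 → |volume| = 51.22

Directed edges: 159 total; 3 unmatched, e.g. (1.69,0.61,0.6)→(2.38,-0.56,0.12) → open.


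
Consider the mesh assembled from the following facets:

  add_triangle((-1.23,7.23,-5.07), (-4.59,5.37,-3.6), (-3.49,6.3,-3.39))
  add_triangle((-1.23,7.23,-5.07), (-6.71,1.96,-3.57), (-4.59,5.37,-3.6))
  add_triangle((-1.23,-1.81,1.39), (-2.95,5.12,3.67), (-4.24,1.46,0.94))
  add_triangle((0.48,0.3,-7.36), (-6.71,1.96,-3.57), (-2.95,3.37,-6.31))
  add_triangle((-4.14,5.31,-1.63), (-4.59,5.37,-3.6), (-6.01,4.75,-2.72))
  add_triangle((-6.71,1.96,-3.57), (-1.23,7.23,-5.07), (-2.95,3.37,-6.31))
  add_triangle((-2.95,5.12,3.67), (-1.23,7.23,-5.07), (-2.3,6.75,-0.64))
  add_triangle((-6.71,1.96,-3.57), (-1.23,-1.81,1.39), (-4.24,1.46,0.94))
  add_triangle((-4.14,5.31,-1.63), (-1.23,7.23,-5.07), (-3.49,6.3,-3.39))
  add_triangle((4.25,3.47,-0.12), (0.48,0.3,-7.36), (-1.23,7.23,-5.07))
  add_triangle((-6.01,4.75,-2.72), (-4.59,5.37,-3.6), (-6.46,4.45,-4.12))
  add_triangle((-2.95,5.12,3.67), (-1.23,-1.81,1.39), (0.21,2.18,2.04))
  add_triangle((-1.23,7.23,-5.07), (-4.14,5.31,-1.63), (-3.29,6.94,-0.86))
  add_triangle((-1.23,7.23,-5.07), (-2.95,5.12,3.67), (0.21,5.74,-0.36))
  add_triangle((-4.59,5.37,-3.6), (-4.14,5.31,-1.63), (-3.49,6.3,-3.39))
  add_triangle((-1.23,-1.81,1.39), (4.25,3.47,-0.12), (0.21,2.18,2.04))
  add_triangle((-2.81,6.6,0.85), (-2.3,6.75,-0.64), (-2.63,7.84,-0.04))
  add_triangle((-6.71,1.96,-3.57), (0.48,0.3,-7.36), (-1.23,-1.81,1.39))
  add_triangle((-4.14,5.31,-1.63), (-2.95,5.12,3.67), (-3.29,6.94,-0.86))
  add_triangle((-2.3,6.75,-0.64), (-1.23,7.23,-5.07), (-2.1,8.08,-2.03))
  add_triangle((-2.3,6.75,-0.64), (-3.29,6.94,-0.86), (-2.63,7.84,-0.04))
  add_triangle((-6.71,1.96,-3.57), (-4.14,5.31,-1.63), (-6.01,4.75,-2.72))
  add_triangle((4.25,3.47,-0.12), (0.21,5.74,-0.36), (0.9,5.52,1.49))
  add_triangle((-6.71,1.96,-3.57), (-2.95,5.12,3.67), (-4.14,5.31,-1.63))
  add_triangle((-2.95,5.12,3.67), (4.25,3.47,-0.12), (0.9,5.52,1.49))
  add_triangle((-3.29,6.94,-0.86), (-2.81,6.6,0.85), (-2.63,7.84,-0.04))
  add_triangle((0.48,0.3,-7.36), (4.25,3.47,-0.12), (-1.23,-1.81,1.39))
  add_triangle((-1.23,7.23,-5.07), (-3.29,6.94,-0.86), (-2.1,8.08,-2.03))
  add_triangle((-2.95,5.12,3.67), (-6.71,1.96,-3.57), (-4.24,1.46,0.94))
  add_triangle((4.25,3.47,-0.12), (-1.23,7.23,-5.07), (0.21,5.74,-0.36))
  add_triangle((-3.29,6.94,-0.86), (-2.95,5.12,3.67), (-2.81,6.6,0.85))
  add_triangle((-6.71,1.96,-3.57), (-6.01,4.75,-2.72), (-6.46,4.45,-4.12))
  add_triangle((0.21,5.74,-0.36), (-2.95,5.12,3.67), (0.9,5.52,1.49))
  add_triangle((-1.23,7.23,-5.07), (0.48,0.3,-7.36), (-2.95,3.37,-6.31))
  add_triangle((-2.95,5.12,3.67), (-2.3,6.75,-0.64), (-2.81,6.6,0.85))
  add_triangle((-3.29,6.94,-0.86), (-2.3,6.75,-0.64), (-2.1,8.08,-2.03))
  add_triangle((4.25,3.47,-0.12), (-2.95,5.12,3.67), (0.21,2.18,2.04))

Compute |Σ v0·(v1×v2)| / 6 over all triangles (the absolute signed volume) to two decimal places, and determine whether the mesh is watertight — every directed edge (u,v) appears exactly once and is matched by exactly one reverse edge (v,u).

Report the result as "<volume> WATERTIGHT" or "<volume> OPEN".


312.59 OPEN

Per-triangle v0·(v1×v2)/6:
  t1: +4.0706
  t2: +10.9996
  t3: +8.0009
  t4: +19.0283
  t5: +3.5336
  t6: +24.0384
  t7: -0.1790
  t8: +8.2595
  t9: +2.0919
  t10: +43.1812
  t11: +3.0879
  t12: +4.2879
  t13: +10.3051
  t14: +19.5623
  t15: +2.9754
  t16: +3.0958
  t17: -0.5127
  t18: +17.4683
  t19: +8.6670
  t20: -1.4679
  t21: +0.7227
  t22: -0.2724
  t23: +7.1775
  t24: +21.3011
  t25: +4.0758
  t26: +1.7528
  t27: +4.2811
  t28: +5.7397
  t29: +13.9215
  t30: +18.0699
  t31: +2.5959
  t32: +3.6561
  t33: +8.1764
  t34: +23.0014
  t35: +0.6219
  t36: +1.4640
  t37: +5.8076
Σ = +312.5871 → |volume| = 312.59

Directed edges: 111 total; 3 unmatched, e.g. (-6.71,1.96,-3.57)→(-4.59,5.37,-3.6) → open.


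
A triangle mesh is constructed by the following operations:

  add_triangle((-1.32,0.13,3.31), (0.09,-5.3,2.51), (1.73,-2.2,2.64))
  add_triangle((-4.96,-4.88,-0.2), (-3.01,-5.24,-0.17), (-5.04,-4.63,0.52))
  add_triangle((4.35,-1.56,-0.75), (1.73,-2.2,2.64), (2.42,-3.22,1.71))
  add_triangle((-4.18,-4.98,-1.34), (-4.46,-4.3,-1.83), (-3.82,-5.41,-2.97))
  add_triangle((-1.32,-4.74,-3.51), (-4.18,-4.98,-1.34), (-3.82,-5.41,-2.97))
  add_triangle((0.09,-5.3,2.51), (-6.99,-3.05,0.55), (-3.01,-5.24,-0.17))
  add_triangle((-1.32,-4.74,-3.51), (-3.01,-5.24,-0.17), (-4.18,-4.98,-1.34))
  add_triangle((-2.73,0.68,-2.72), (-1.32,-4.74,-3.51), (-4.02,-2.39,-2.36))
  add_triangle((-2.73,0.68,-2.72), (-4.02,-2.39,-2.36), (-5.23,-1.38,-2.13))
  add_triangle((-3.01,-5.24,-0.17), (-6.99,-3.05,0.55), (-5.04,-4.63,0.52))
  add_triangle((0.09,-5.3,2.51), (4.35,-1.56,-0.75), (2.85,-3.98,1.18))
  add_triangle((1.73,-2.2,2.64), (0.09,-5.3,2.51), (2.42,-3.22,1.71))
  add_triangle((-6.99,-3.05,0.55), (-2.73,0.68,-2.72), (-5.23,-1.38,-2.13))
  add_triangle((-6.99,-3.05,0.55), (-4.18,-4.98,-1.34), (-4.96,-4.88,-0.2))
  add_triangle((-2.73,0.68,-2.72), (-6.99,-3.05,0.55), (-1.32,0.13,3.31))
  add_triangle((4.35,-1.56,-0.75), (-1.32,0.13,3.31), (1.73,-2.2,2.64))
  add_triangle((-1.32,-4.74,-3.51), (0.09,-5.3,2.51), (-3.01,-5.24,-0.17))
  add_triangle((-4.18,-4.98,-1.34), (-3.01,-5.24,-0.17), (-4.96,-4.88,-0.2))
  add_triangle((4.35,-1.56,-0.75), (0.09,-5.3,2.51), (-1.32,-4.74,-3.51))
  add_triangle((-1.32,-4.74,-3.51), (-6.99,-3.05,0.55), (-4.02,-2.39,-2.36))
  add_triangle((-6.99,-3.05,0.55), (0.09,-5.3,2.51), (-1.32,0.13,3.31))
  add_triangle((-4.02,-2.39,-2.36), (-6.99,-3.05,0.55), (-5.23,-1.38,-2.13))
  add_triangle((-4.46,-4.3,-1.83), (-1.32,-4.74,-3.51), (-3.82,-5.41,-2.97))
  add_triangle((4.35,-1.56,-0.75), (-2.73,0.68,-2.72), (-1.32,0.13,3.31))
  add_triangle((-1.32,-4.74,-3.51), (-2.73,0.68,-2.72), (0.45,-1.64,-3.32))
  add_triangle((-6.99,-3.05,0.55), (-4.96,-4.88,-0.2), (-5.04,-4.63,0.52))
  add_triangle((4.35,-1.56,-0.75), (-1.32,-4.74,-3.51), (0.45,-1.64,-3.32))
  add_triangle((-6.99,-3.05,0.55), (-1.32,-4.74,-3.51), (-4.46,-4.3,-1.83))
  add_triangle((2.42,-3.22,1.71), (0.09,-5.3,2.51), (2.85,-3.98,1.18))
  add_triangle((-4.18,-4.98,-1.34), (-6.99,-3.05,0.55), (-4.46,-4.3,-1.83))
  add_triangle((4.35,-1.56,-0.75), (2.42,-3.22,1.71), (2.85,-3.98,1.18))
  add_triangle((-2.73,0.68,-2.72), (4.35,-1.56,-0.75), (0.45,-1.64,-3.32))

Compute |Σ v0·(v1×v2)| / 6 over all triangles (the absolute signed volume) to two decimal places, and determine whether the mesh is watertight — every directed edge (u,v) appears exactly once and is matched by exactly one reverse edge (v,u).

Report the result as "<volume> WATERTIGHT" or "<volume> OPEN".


Per-triangle v0·(v1×v2)/6:
  t1: +6.9013
  t2: +1.3491
  t3: +2.5745
  t4: +1.4720
  t5: +2.0044
  t6: +14.0451
  t7: +5.3109
  t8: +7.1812
  t9: +2.7456
  t10: -1.7168
  t11: +0.9672
  t12: +3.0624
  t13: +2.4562
  t14: +3.1098
  t15: +9.4030
  t16: +2.7985
  t17: +12.4731
  t18: +2.1717
  t19: +23.8199
  t20: +10.3057
  t21: +22.0131
  t22: +4.6954
  t23: +0.1957
  t24: -1.4626
  t25: +7.1651
  t26: +2.0621
  t27: +8.2487
  t28: -0.6695
  t29: +1.9276
  t30: +3.4423
  t31: +1.7117
  t32: +2.7175
Σ = +164.4817 → |volume| = 164.48

Directed edges: 96 total, each appears once with its reverse present → watertight.

164.48 WATERTIGHT


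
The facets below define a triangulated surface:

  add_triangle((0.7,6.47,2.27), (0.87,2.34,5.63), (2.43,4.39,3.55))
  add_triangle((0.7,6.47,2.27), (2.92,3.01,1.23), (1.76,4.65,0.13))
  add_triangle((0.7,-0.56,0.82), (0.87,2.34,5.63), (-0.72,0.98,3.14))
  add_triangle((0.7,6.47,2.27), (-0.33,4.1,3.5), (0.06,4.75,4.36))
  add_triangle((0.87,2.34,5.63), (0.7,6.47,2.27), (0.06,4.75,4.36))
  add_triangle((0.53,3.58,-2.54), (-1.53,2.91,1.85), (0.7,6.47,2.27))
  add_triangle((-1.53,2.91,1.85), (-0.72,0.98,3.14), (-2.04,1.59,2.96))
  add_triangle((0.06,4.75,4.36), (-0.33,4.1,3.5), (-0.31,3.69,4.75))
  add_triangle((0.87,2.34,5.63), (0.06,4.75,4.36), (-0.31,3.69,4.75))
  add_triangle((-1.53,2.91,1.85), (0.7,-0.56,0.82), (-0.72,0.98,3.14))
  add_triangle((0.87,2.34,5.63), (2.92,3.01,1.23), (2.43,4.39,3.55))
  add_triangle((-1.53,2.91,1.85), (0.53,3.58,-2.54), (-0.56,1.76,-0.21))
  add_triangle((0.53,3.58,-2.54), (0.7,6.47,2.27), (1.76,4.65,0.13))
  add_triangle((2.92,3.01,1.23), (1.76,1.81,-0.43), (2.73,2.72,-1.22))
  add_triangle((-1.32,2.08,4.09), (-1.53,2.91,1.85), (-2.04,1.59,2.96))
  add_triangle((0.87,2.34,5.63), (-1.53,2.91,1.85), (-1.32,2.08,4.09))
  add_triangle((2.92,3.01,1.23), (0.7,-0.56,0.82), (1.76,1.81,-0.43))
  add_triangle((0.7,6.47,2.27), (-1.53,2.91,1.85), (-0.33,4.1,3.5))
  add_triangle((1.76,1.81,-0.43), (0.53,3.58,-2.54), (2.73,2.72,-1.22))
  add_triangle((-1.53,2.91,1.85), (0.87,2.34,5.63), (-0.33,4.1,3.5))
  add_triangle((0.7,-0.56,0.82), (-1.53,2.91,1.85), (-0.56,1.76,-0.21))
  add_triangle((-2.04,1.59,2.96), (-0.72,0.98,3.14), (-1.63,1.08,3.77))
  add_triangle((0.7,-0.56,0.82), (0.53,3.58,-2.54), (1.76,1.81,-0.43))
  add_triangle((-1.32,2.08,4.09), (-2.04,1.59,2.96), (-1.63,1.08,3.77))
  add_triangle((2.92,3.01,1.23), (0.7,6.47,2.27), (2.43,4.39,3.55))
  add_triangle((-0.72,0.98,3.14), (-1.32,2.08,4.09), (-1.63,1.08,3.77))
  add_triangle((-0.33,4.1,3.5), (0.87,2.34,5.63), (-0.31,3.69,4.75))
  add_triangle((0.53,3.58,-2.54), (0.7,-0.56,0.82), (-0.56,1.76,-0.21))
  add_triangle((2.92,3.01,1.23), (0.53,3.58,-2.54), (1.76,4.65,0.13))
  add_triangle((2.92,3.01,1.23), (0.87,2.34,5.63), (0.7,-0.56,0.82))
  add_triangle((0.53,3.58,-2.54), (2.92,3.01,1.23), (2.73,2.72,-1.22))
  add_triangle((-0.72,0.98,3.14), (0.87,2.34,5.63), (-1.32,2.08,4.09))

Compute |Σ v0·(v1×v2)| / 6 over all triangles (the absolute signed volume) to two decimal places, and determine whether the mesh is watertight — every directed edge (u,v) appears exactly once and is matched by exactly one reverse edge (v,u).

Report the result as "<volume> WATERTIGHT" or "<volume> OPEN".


62.16 WATERTIGHT

Per-triangle v0·(v1×v2)/6:
  t1: +8.8015
  t2: +4.4362
  t3: +1.1936
  t4: +1.2378
  t5: +4.1454
  t6: +7.4241
  t7: -1.2762
  t8: +0.4863
  t9: +1.8899
  t10: -0.6119
  t11: +3.0544
  t12: +0.7014
  t13: +4.9140
  t14: -0.0488
  t15: +1.4022
  t16: +3.2741
  t17: +0.7317
  t18: +3.4095
  t19: -0.5542
  t20: +2.7577
  t21: -0.4698
  t22: -0.3357
  t23: +0.0227
  t24: +0.6429
  t25: +5.2558
  t26: +0.3412
  t27: -1.1894
  t28: -0.6922
  t29: +2.9109
  t30: +3.6517
  t31: +3.6256
  t32: +1.0253
Σ = +62.1577 → |volume| = 62.16

Directed edges: 96 total, each appears once with its reverse present → watertight.


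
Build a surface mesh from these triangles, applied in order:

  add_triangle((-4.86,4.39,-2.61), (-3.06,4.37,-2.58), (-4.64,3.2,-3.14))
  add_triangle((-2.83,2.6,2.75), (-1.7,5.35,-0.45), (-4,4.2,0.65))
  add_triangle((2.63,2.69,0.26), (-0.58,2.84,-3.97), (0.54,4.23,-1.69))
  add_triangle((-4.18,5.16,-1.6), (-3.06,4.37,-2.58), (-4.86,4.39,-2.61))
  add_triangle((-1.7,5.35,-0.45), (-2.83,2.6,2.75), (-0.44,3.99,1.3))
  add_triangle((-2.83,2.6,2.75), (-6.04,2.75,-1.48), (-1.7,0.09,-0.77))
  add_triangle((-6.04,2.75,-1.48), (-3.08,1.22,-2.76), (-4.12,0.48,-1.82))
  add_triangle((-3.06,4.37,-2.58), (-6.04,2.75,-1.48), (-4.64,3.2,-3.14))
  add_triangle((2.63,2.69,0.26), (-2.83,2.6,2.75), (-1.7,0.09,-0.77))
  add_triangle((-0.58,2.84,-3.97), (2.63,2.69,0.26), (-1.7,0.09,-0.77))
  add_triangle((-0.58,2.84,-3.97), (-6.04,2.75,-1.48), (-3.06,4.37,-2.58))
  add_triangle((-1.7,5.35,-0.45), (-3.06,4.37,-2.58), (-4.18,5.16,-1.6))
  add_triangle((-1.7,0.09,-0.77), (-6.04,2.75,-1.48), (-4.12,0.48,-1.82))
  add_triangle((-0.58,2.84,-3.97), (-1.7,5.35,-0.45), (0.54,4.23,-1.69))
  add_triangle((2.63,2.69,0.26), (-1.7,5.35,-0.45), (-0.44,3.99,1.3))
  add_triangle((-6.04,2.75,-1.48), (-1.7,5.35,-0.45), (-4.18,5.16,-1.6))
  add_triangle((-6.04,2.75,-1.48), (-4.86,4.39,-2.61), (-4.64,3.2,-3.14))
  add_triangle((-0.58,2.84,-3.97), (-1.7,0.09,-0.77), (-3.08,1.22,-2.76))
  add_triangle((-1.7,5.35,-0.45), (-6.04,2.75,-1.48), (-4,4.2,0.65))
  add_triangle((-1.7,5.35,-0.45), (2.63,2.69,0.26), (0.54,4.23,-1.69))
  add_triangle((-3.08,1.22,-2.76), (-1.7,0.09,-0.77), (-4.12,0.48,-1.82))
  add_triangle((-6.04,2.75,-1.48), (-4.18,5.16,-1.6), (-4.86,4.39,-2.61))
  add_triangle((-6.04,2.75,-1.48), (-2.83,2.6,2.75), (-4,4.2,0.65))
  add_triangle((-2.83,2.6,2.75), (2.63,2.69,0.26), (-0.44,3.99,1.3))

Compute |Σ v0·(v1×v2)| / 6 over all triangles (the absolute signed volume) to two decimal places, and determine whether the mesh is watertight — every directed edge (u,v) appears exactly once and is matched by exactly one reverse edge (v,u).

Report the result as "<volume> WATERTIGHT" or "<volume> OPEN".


Per-triangle v0·(v1×v2)/6:
  t1: +1.5952
  t2: +5.2630
  t3: +3.6838
  t4: +1.8890
  t5: +5.1138
  t6: +1.9044
  t7: +2.6690
  t8: -3.9989
  t9: -3.8785
  t10: -2.2306
  t11: +6.7249
  t12: +3.2738
  t13: +0.0614
  t14: +5.8847
  t15: +4.7233
  t16: +2.5426
  t17: +2.8367
  t18: +0.0238
  t19: +7.5893
  t20: +4.9626
  t21: +0.1151
  t22: +3.3908
  t23: +6.0937
  t24: +2.6608
Σ = +62.8937 → |volume| = 62.89

Directed edges: 72 total; 6 unmatched, e.g. (-6.04,2.75,-1.48)→(-3.08,1.22,-2.76) → open.

62.89 OPEN


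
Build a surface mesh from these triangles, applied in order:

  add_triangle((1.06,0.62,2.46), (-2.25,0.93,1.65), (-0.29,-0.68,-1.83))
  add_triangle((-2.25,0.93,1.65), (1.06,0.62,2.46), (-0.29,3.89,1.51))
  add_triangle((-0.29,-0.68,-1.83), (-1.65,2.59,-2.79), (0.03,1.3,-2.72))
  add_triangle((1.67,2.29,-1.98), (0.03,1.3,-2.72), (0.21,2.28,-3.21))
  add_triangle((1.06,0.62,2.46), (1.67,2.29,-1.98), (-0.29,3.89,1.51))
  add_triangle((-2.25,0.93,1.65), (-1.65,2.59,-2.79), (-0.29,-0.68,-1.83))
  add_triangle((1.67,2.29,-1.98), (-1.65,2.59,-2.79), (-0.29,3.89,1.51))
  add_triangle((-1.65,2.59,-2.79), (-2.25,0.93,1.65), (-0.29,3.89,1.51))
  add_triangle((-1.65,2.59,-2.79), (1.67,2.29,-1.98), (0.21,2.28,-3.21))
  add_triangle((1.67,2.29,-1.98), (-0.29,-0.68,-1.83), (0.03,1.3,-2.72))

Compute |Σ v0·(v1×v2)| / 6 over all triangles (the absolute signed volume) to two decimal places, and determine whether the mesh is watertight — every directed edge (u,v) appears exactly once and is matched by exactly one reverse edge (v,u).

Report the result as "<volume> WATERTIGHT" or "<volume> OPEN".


29.57 OPEN

Per-triangle v0·(v1×v2)/6:
  t1: +0.1605
  t2: +4.0622
  t3: +1.3612
  t4: +0.4509
  t5: +4.7061
  t6: +2.6613
  t7: +7.2393
  t8: +6.5834
  t9: +1.3677
  t10: +0.9726
Σ = +29.5653 → |volume| = 29.57

Directed edges: 30 total; 6 unmatched, e.g. (-0.29,-0.68,-1.83)→(1.06,0.62,2.46) → open.


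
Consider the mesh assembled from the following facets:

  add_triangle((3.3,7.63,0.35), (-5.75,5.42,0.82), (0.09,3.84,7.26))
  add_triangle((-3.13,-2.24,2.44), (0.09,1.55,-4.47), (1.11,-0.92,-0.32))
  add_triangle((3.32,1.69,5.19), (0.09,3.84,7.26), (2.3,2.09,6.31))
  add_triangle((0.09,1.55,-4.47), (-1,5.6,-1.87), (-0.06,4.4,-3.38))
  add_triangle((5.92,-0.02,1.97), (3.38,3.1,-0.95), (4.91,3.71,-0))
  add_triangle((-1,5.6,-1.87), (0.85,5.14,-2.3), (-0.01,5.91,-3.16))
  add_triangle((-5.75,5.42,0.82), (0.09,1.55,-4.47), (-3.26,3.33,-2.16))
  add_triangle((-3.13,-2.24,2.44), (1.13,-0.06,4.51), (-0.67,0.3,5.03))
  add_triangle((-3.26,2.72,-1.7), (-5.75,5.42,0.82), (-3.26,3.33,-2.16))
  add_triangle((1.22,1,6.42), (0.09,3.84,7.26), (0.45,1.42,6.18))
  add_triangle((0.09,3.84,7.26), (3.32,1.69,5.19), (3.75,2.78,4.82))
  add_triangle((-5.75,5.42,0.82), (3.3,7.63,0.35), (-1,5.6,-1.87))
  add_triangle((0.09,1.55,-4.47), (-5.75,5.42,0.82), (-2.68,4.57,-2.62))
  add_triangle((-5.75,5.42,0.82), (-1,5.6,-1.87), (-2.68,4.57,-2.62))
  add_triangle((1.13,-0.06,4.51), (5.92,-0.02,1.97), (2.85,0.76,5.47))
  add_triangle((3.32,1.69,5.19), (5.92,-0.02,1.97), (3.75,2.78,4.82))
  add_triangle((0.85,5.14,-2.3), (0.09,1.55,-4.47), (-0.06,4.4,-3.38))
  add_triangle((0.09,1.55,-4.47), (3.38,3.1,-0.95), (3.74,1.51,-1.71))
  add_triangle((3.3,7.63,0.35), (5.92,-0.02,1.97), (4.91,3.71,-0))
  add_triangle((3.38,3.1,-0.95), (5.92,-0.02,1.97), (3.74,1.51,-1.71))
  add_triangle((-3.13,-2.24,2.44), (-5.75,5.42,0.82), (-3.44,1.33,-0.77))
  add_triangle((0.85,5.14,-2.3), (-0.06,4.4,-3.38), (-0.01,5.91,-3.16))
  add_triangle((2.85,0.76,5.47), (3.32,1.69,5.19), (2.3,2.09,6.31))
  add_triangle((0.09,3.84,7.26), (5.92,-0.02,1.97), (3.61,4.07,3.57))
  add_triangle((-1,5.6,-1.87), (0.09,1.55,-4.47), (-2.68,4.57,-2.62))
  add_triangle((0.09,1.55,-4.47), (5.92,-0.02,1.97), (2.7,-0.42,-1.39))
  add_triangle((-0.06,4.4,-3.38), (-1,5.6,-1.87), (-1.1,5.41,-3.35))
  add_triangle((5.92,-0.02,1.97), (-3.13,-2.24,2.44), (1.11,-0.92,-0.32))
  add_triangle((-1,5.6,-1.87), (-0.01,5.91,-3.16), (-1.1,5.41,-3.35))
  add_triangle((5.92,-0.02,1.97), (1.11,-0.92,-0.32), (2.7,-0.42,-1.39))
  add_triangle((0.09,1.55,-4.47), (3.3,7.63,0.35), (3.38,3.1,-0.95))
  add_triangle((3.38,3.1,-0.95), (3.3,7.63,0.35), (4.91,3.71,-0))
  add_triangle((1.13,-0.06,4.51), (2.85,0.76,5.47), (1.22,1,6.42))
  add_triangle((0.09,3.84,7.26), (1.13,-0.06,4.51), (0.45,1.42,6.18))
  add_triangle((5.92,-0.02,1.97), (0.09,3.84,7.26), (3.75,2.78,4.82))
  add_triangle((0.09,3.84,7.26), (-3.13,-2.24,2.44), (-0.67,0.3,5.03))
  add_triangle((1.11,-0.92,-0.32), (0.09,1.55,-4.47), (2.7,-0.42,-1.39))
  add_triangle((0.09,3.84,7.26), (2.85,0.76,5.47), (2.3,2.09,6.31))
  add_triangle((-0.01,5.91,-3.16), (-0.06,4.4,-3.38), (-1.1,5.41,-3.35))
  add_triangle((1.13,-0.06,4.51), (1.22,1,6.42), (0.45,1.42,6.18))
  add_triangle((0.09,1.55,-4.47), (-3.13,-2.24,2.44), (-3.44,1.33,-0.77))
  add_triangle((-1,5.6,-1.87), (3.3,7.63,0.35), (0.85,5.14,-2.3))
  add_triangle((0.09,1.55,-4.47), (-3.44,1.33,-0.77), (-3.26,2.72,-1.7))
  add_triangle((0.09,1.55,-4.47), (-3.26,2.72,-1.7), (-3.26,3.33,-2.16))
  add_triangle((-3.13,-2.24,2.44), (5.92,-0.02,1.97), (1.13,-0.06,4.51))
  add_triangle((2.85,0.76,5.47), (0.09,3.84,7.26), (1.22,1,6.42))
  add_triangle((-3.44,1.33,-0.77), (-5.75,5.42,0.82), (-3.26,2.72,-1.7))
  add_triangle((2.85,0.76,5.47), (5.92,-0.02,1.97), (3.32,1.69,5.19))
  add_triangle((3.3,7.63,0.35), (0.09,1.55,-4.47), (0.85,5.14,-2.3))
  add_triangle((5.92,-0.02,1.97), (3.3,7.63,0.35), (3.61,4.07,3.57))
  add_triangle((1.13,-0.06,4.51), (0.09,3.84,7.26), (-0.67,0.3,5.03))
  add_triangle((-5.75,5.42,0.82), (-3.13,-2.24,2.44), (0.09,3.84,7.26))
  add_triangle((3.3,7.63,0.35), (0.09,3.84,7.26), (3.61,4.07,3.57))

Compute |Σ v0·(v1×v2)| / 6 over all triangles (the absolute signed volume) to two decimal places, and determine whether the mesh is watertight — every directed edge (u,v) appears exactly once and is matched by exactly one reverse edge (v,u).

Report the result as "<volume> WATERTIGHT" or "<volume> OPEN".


380.25 OPEN

Per-triangle v0·(v1×v2)/6:
  t1: +71.7733
  t2: +3.5123
  t3: +2.0779
  t4: +2.0230
  t5: +2.6127
  t6: +1.3883
  t7: +3.0143
  t8: +4.2349
  t9: +1.4211
  t10: +1.4687
  t11: +5.6197
  t12: +24.3786
  t13: +4.0264
  t14: +9.4578
  t15: +3.3898
  t16: +5.2606
  t17: +2.3470
  t18: +5.3525
  t19: +9.5676
  t20: +5.9533
  t21: +9.9243
  t22: +0.8458
  t23: +1.5537
  t24: +20.1457
  t25: +7.2504
  t26: +5.3248
  t27: -1.2843
  t28: +4.6783
  t29: +1.6542
  t30: +1.7894
  t31: +12.5822
  t32: +4.1496
  t33: +1.4503
  t34: -1.2979
  t35: -6.3868
  t36: +5.8977
  t37: +1.3107
  t38: +1.5351
  t39: +1.0802
  t40: +0.4574
  t41: +6.0283
  t42: +7.3212
  t43: +2.8759
  t44: +1.0909
  t45: +8.9868
  t46: +5.1214
  t47: +3.5417
  t48: +4.4875
  t49: +6.0576
  t50: +20.8716
  t51: +5.2349
  t52: +43.6745
  t53: +23.4211
Σ = +380.2538 → |volume| = 380.25

Directed edges: 159 total; 3 unmatched, e.g. (3.74,1.51,-1.71)→(0.09,1.55,-4.47) → open.


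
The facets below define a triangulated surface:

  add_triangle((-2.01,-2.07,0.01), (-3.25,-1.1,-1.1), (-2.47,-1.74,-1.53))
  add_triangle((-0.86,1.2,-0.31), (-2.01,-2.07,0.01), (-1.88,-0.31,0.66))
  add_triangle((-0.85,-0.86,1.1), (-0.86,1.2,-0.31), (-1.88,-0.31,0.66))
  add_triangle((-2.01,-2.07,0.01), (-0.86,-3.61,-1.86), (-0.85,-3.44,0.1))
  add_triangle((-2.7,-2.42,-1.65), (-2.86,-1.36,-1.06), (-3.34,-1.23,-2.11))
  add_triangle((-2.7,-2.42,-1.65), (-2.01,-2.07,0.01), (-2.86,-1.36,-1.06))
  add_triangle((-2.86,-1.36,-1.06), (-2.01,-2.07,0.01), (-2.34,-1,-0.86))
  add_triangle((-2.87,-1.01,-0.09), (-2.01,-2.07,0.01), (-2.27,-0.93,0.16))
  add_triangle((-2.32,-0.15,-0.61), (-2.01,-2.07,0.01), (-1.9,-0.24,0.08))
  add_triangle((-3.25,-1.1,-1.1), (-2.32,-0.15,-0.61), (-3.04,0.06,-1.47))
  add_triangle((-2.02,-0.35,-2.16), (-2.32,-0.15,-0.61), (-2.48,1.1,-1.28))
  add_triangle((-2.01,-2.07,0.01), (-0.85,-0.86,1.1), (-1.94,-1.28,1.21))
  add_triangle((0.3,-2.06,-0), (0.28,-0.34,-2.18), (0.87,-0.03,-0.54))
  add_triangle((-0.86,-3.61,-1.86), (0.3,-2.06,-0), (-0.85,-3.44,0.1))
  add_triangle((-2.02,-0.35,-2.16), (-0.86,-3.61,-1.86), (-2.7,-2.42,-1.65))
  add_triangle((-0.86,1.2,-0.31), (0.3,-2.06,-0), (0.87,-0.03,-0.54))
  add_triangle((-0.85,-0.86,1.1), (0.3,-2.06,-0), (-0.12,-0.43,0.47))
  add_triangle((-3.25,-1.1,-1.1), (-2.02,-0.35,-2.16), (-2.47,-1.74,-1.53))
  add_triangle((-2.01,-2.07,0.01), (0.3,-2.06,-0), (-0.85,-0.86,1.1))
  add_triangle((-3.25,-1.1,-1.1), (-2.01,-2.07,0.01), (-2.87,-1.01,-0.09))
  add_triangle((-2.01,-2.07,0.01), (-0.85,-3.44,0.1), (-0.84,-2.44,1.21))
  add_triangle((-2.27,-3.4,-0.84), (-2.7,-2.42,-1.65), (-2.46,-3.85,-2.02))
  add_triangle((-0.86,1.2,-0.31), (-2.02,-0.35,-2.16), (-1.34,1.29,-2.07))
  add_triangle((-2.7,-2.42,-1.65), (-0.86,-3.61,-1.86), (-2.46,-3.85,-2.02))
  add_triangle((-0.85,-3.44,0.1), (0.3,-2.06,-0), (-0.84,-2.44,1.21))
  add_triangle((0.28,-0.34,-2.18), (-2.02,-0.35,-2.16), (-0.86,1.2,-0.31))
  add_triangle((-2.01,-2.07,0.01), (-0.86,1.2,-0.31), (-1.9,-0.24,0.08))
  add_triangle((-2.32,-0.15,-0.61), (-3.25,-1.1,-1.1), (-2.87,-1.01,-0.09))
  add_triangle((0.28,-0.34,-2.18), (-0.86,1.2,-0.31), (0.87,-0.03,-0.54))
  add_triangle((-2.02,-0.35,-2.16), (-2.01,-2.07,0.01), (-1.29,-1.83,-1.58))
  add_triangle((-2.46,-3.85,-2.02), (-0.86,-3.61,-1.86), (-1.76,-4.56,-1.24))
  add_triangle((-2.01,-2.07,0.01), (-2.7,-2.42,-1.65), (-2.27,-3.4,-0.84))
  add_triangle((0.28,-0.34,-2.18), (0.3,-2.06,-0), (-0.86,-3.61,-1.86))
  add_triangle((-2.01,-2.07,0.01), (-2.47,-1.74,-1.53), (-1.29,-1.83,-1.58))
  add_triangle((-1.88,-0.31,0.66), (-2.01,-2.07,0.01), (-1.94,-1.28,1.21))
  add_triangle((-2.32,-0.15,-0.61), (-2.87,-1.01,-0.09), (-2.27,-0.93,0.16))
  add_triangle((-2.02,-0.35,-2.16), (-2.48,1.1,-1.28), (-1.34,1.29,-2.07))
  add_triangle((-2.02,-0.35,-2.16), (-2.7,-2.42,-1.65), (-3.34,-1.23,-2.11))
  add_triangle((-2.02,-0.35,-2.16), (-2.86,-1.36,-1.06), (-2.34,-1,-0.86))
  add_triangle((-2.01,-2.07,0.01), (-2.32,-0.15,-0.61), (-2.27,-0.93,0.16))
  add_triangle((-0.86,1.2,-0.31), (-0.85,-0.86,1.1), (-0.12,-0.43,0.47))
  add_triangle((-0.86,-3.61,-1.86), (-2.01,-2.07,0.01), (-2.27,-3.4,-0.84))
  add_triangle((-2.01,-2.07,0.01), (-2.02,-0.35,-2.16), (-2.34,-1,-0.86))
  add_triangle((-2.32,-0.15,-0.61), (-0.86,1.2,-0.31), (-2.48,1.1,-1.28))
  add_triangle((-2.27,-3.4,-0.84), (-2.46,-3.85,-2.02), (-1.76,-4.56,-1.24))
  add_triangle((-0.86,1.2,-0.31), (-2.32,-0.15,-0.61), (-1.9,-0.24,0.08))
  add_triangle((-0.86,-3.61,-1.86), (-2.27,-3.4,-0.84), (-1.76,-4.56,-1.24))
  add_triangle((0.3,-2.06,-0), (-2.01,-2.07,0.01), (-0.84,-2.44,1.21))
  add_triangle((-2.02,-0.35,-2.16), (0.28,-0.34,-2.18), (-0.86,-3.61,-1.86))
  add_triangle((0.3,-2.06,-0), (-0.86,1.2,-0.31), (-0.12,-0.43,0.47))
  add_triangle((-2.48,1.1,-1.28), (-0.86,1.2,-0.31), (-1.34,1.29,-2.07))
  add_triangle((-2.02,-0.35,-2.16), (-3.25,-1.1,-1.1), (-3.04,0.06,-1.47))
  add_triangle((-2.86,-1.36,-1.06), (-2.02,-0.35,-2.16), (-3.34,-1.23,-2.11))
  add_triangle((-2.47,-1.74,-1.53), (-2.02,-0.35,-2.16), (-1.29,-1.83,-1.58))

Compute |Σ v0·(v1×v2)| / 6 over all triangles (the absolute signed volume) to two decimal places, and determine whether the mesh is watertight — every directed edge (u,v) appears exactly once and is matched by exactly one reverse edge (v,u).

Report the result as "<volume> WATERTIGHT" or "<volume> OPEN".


Per-triangle v0·(v1×v2)/6:
  t1: +0.8604
  t2: +0.6258
  t3: +0.1990
  t4: +1.6891
  t5: +0.5831
  t6: +0.7537
  t7: +0.0444
  t8: +0.1461
  t9: +0.4104
  t10: +0.2551
  t11: +0.8471
  t12: +0.2574
  t13: +0.6052
  t14: +0.9103
  t15: +2.0596
  t16: -0.2192
  t17: +0.0884
  t18: +0.8483
  t19: +0.8696
  t20: +0.6490
  t21: +0.9855
  t22: +0.7226
  t23: -0.6018
  t24: +0.3278
  t25: +0.5202
  t26: +1.0463
  t27: -0.2300
  t28: +0.3069
  t29: +0.3809
  t30: -1.2841
  t31: +1.0446
  t32: +0.6948
  t33: +1.1844
  t34: +0.6862
  t35: +0.4974
  t36: +0.0400
  t37: +1.0312
  t38: +0.6893
  t39: +0.0780
  t40: -0.4047
  t41: +0.0301
  t42: +0.1135
  t43: -0.5197
  t44: +0.2640
  t45: +0.7709
  t46: +0.2776
  t47: -0.6050
  t48: -0.9562
  t49: +2.7660
  t50: -0.1300
  t51: +0.5048
  t52: +0.7911
  t53: +0.0128
  t54: +0.6896
Σ = +24.2076 → |volume| = 24.21

Directed edges: 162 total; 6 unmatched, e.g. (-1.88,-0.31,0.66)→(-0.85,-0.86,1.1) → open.

24.21 OPEN


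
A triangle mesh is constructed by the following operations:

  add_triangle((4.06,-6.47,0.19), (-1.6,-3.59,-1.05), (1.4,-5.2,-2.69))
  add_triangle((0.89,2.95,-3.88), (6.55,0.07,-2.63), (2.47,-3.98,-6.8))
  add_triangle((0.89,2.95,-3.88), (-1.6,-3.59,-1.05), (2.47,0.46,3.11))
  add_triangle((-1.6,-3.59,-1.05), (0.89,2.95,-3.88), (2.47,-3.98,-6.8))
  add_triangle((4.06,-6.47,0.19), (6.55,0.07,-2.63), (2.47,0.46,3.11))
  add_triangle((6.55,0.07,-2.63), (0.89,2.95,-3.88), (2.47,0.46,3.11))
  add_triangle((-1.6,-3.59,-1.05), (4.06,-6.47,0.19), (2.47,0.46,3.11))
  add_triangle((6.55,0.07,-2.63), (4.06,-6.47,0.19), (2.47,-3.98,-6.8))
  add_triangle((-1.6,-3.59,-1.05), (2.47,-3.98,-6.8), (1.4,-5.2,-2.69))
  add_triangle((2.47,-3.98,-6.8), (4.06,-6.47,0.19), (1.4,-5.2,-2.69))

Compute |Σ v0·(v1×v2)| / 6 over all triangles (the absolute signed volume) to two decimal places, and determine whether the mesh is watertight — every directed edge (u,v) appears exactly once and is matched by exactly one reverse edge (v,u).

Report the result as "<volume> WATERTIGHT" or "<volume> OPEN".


Per-triangle v0·(v1×v2)/6:
  t1: +9.4890
  t2: +34.0514
  t3: -5.6713
  t4: +13.4754
  t5: +30.0270
  t6: +14.8343
  t7: +9.5397
  t8: +49.2600
  t9: +9.5676
  t10: +13.8117
Σ = +178.3848 → |volume| = 178.38

Directed edges: 30 total, each appears once with its reverse present → watertight.

178.38 WATERTIGHT


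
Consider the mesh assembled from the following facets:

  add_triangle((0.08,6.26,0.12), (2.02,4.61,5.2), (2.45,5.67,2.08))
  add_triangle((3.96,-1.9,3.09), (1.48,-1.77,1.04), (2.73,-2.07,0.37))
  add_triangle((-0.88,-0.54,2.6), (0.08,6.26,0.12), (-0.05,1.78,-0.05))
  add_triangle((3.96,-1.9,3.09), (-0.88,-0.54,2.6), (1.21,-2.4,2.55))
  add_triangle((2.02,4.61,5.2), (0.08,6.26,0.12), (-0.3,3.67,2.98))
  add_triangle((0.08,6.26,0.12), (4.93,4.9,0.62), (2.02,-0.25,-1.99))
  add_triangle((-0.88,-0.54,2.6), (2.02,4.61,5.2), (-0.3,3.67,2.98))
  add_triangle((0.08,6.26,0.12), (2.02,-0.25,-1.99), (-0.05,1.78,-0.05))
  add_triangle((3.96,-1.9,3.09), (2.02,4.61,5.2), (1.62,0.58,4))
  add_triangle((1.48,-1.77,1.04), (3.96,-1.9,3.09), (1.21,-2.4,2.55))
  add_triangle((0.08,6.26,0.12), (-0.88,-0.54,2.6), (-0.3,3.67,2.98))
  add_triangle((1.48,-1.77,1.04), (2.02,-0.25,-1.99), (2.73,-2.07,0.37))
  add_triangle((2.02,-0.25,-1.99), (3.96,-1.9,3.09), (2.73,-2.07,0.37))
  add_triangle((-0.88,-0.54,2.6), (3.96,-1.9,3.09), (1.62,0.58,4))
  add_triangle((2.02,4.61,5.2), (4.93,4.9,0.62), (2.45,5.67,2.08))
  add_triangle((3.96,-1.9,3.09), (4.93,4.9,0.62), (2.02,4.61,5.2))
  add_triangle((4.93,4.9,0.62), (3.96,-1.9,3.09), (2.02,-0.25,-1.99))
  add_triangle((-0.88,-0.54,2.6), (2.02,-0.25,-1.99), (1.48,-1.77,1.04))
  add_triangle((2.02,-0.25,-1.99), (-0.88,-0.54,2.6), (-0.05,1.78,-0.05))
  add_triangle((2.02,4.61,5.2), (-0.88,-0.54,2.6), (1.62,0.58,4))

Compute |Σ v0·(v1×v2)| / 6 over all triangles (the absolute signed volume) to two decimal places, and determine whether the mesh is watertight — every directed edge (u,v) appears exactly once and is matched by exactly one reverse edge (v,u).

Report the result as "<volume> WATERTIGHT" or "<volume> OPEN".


Per-triangle v0·(v1×v2)/6:
  t1: +8.6463
  t2: +1.1737
  t3: +0.2748
  t4: +2.9269
  t5: +7.8034
  t6: +11.1919
  t7: +5.2780
  t8: +0.3282
  t9: +6.8282
  t10: +1.2612
  t11: +1.7057
  t12: +0.1777
  t13: +2.6247
  t14: +4.6817
  t15: +9.3578
  t16: +29.2590
  t17: +15.5689
  t18: -0.3801
  t19: -1.0133
  t20: +5.0217
Σ = +112.7165 → |volume| = 112.72

Directed edges: 60 total; 6 unmatched, e.g. (2.45,5.67,2.08)→(0.08,6.26,0.12) → open.

112.72 OPEN


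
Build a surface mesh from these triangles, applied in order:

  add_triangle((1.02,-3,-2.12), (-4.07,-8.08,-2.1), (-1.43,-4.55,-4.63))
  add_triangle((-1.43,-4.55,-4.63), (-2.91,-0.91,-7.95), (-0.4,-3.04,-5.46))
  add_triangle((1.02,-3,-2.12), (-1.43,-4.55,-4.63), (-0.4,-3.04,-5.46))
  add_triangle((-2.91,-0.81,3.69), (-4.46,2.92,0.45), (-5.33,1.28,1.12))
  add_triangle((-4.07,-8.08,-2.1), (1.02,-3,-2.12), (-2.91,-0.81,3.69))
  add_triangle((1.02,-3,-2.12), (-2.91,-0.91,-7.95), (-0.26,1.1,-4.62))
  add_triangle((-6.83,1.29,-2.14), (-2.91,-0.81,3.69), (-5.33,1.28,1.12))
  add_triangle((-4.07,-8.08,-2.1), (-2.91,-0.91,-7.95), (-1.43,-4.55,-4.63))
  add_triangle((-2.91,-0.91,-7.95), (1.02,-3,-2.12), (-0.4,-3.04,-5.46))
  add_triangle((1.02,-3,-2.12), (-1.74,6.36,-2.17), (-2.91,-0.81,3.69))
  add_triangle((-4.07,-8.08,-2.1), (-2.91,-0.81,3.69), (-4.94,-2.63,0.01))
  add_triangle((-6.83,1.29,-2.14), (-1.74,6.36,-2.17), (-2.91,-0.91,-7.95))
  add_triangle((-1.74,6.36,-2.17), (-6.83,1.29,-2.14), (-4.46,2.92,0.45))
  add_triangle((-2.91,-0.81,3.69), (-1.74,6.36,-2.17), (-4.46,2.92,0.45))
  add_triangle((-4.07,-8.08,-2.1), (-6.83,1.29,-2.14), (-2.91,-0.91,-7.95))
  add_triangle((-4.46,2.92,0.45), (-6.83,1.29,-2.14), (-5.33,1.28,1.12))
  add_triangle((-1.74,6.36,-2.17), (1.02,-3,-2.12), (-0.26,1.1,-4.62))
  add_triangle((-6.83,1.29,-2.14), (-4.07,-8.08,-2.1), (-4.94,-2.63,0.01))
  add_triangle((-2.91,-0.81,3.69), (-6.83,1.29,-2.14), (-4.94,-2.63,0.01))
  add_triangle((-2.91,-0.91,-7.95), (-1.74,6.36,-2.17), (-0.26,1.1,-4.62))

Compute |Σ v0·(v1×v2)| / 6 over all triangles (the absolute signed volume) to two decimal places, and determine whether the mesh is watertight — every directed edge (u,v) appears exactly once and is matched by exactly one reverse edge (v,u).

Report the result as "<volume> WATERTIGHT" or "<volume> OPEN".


Per-triangle v0·(v1×v2)/6:
  t1: +10.1953
  t2: +7.6676
  t3: +3.9155
  t4: +4.4034
  t5: +8.7794
  t6: +9.1046
  t7: +5.7498
  t8: +20.3347
  t9: -0.0933
  t10: -9.7142
  t11: +16.6530
  t12: +51.0221
  t13: +16.5266
  t14: +8.4467
  t15: +69.5242
  t16: +6.0237
  t17: +0.7600
  t18: +19.0368
  t19: +16.2534
  t20: +14.5718
Σ = +279.1610 → |volume| = 279.16

Directed edges: 60 total, each appears once with its reverse present → watertight.

279.16 WATERTIGHT
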